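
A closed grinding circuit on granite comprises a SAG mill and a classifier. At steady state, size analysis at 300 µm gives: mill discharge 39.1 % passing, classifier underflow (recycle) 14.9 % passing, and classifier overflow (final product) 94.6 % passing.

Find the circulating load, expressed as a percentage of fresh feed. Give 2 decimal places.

Let r = R/F. Size balance at 300 µm:
(1+r)·d = r·u + o ⇒ r = (o−d)/(d−u)
r = (94.6 − 39.1)/(39.1 − 14.9) = 55.5/24.2 = 2.2934
CL = 100·r = 229.34 %

CL = 229.34 %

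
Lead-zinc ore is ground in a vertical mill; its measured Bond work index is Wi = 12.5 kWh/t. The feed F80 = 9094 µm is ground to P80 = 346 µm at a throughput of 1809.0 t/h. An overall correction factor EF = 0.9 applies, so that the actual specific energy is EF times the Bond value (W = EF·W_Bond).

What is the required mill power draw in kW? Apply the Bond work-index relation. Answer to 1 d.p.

P = 8806.8 kW

Bond:  W = 10 Wi (1/√P − 1/√F)
W = 10·12.5·(1/√346 − 1/√9094) = 10·12.5·(0.043274) = 5.4093 kWh/t
Apply correction: 5.4093 × 0.9 = 4.8683 kWh/t
P = W·T = 4.8683·1809.0 = 8806.8 kW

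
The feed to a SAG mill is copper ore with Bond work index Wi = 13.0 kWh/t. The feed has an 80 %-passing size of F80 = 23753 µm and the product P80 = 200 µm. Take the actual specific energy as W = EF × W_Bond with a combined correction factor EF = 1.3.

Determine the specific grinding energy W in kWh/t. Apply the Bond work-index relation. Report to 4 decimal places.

W = 10.8536 kWh/t

W_Bond = 10·Wi·(1/√P₈₀ − 1/√F₈₀)
1/√200 = 0.070711;  1/√23753 = 0.006488
W = 10·13.0·(0.070711 − 0.006488) = 8.3489 kWh/t
Corrected W = EF·W_Bond = 1.3·8.3489 = 10.8536 kWh/t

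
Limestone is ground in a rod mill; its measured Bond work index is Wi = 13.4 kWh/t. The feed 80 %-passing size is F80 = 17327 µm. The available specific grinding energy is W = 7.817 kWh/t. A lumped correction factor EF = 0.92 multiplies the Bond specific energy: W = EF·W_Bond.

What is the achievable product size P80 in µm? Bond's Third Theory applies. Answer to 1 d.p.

Bond: W = 10·Wi·(1/√P80 − 1/√F80)
W_Bond = W / EF = 7.817 / 0.92 = 8.4967 kWh/t
P80^-0.5 = F80^-0.5 + W_Bond/(10 Wi)
  = 8.4967/(10·13.4) + 1/√17327 = 0.063409 + 0.007597 = 0.071005
P80 = (1/0.071005)² = 14.0834² = 198.34 µm

P80 = 198.3 µm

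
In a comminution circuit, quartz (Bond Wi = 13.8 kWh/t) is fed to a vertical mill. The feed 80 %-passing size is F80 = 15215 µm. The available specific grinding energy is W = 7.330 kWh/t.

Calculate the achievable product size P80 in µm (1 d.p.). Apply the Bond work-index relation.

W = 10 Wi (P80^-0.5 − F80^-0.5)
1/√P80 = 1/√F80 + W/(10·Wi)
  = 7.3300/(10·13.8) + 1/√15215 = 0.053116 + 0.008107 = 0.061223
P80 = (1/0.061223)² = 16.3337² = 266.79 µm

P80 = 266.8 µm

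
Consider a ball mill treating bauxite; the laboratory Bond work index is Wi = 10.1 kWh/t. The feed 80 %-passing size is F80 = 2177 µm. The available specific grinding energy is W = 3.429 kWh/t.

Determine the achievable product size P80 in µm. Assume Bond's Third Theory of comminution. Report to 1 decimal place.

W = 10·Wi·[P80^(−½) − F80^(−½)]
⇒ 1/√P80 = W/(10·Wi) + 1/√F80
  = 3.4290/(10·10.1) + 1/√2177 = 0.033950 + 0.021432 = 0.055383
P80 = (1/0.055383)² = 18.0561² = 326.02 µm

P80 = 326.0 µm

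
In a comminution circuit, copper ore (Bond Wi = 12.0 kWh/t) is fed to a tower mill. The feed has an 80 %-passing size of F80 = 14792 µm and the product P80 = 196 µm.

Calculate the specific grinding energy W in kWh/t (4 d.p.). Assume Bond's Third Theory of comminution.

W = 7.5848 kWh/t

W_Bond = 10·Wi·(1/√P₈₀ − 1/√F₈₀)
1/√196 = 0.071429;  1/√14792 = 0.008222
W = 10·12.0·(0.071429 − 0.008222) = 7.5848 kWh/t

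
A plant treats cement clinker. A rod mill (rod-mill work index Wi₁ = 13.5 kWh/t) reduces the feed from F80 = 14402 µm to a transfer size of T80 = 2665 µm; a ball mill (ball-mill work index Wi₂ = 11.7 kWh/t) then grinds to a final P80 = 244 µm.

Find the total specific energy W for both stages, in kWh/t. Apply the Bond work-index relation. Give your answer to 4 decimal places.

W = 6.7139 kWh/t

W = 10·Wi·[P80^(−½) − F80^(−½)]
Stage 1 (14402→2665 µm, Wi₁=13.5): W₁ = 10·13.5·(0.019371 − 0.008333) = 1.4902 kWh/t
Stage 2 (2665→244 µm, Wi₂=11.7): W₂ = 10·11.7·(0.064018 − 0.019371) = 5.2238 kWh/t
W = W₁ + W₂ = 1.4902 + 5.2238 = 6.7139 kWh/t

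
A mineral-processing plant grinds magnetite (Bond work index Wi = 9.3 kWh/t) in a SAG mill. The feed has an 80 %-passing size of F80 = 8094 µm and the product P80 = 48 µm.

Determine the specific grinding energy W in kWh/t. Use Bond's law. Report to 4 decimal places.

W = 12.3897 kWh/t

W = 10 Wi (1/√P80 − 1/√F80)  [Bond]
1/√48 = 0.144338;  1/√8094 = 0.011115
W = 10·9.3·(0.144338 − 0.011115) = 12.3897 kWh/t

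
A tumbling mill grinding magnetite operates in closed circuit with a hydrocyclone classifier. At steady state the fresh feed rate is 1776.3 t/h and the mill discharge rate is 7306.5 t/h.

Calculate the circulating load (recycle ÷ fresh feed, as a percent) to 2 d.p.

Mill node: discharge = fresh + recycle.
R = M − F = 7306.5 − 1776.3 = 5530.2 t/h
CL = 100·R/F = 100·5530.2/1776.3 = 311.33 %

CL = 311.33 %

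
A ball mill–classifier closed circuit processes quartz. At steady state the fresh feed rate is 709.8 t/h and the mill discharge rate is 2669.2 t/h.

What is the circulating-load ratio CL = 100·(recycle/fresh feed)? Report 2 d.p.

CL = 276.05 %

M = F + R at steady state, so:
R = M − F = 2669.2 − 709.8 = 1959.4 t/h
CL = 100·R/F = 100·1959.4/709.8 = 276.05 %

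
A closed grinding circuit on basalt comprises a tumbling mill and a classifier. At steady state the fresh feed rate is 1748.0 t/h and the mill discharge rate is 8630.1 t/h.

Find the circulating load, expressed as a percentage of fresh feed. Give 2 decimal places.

Steady state: M = F + R.
R = M − F = 8630.1 − 1748.0 = 6882.1 t/h
CL = 100·R/F = 100·6882.1/1748.0 = 393.71 %

CL = 393.71 %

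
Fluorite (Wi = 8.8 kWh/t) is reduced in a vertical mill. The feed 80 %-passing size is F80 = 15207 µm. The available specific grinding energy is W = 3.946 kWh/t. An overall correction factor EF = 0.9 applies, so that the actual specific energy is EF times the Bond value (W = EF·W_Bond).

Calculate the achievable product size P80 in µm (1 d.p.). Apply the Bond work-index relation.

P80 = 298.0 µm

W_Bond = 10·Wi·(1/√P₈₀ − 1/√F₈₀)
W_Bond = W / EF = 3.946 / 0.9 = 4.3844 kWh/t
1/√P80 = 1/√F80 + W_Bond/(10·Wi)
  = 4.3844/(10·8.8) + 1/√15207 = 0.049823 + 0.008109 = 0.057932
P80 = (1/0.057932)² = 17.2615² = 297.96 µm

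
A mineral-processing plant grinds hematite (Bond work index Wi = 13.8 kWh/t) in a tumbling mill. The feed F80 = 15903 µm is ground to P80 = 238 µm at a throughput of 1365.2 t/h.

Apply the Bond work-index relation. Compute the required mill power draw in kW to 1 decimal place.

P = 10718.1 kW

W = 10·Wi·(P80^(-½) − F80^(-½))
W = 10·13.8·(1/√238 − 1/√15903) = 10·13.8·(0.056891) = 7.8509 kWh/t
Power = W × throughput = 7.8509 kWh/t × 1365.2 t/h = 10718.1 kW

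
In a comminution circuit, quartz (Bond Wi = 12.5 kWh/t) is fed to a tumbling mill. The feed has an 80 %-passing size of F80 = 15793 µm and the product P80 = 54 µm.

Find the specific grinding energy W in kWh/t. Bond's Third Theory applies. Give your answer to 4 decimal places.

W = 10·Wi·(P80^(-½) − F80^(-½))
1/√54 = 0.136083;  1/√15793 = 0.007957
W = 10·12.5·(0.136083 − 0.007957) = 16.0157 kWh/t

W = 16.0157 kWh/t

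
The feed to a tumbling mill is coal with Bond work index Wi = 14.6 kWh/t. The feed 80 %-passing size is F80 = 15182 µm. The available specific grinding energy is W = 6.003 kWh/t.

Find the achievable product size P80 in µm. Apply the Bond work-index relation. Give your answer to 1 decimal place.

W = 10 Wi / √P80 − 10 Wi / √F80
1/√P80 = 1/√F80 + W/(10·Wi)
  = 6.0030/(10·14.6) + 1/√15182 = 0.041116 + 0.008116 = 0.049232
P80 = (1/0.049232)² = 20.3119² = 412.57 µm

P80 = 412.6 µm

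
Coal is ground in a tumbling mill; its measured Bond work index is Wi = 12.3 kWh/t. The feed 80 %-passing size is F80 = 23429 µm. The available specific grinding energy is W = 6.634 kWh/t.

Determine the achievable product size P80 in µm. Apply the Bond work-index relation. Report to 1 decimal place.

P80 = 273.5 µm

Bond: W = 10·Wi·(1/√P80 − 1/√F80)
⇒ 1/√P80 = W/(10·Wi) + 1/√F80
  = 6.6340/(10·12.3) + 1/√23429 = 0.053935 + 0.006533 = 0.060468
P80 = (1/0.060468)² = 16.5376² = 273.49 µm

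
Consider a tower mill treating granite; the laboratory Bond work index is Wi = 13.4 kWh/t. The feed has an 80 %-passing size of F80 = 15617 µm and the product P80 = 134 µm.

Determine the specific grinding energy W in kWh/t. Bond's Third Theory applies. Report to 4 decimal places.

W = 10 Wi (P80^-0.5 − F80^-0.5)
1/√134 = 0.086387;  1/√15617 = 0.008002
W = 10·13.4·(0.086387 − 0.008002) = 10.5036 kWh/t

W = 10.5036 kWh/t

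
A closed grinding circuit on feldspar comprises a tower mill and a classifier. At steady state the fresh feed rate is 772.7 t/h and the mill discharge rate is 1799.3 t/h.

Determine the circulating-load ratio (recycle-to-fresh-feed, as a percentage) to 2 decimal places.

Discharge = new feed + return, hence
R = M − F = 1799.3 − 772.7 = 1026.6 t/h
CL = 100·R/F = 100·1026.6/772.7 = 132.86 %

CL = 132.86 %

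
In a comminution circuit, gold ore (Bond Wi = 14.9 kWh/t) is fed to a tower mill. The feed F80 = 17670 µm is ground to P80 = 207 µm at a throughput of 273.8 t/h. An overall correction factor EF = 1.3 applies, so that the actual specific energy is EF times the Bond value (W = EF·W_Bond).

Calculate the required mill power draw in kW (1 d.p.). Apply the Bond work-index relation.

W = 10 Wi / √P80 − 10 Wi / √F80
W = 10·14.9·(1/√207 − 1/√17670) = 10·14.9·(0.061982) = 9.2353 kWh/t
W_actual = 1.3 × 9.2353 = 12.0059 kWh/t
P_mill = W·ṁ = 12.0059·273.8 = 3287.2 kW

P = 3287.2 kW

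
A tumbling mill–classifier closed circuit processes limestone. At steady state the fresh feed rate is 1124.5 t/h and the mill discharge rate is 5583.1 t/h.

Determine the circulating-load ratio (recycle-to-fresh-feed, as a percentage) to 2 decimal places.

CL = 396.50 %

Discharge = new feed + return, hence
R = M − F = 5583.1 − 1124.5 = 4458.6 t/h
CL = 100·R/F = 100·4458.6/1124.5 = 396.50 %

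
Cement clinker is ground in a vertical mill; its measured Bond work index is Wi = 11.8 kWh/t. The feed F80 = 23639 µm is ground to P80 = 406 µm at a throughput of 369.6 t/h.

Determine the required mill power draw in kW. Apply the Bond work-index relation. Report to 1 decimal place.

Bond:  W = 10 Wi (1/√P − 1/√F)
W = 10·11.8·(1/√406 − 1/√23639) = 10·11.8·(0.043125) = 5.0888 kWh/t
Power = W × throughput = 5.0888 kWh/t × 369.6 t/h = 1880.8 kW

P = 1880.8 kW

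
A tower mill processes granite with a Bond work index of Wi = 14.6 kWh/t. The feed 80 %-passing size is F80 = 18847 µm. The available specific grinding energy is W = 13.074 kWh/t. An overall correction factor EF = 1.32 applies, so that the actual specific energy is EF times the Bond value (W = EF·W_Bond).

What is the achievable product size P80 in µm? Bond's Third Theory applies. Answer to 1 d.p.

W = 10·Wi·[P80^(−½) − F80^(−½)]
W_Bond = W / EF = 13.074 / 1.32 = 9.9045 kWh/t
1/√P80 = 1/√F80 + W_Bond/(10·Wi)
  = 9.9045/(10·14.6) + 1/√18847 = 0.067839 + 0.007284 = 0.075124
P80 = (1/0.075124)² = 13.3114² = 177.19 µm

P80 = 177.2 µm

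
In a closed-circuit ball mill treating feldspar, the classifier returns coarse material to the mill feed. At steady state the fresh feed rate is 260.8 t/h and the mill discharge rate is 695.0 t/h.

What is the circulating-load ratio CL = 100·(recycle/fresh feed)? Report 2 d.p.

Mill node: discharge = fresh + recycle.
R = M − F = 695.0 − 260.8 = 434.2 t/h
CL = 100·R/F = 100·434.2/260.8 = 166.49 %

CL = 166.49 %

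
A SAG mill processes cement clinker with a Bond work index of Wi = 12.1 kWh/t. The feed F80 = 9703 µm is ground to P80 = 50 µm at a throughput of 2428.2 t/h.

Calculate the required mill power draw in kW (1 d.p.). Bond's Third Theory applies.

W = 10·Wi·[P80^(−½) − F80^(−½)]
W = 10·12.1·(1/√50 − 1/√9703) = 10·12.1·(0.131269) = 15.8836 kWh/t
P_mill = W·ṁ = 15.8836·2428.2 = 38568.6 kW

P = 38568.6 kW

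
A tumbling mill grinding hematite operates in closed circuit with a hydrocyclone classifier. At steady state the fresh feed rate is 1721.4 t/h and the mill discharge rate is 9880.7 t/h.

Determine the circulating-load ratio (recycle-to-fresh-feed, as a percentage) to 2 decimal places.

CL = 473.99 %

M = F + R at steady state, so:
R = M − F = 9880.7 − 1721.4 = 8159.3 t/h
CL = 100·R/F = 100·8159.3/1721.4 = 473.99 %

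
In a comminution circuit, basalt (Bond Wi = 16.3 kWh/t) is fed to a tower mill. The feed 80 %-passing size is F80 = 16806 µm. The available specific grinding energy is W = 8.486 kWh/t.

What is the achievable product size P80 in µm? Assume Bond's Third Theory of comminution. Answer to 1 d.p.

P80 = 279.9 µm

Bond: W = 10·Wi·(1/√P80 − 1/√F80)
1/√P80 = 1/√F80 + W/(10·Wi)
  = 8.4860/(10·16.3) + 1/√16806 = 0.052061 + 0.007714 = 0.059775
P80 = (1/0.059775)² = 16.7294² = 279.87 µm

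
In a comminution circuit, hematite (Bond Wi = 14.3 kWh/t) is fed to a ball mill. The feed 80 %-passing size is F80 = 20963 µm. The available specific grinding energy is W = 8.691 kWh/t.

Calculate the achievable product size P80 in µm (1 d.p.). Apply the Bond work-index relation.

P80 = 218.3 µm

W = 10·Wi·(P80^(-½) − F80^(-½))
P80^-0.5 = F80^-0.5 + W/(10 Wi)
  = 8.6910/(10·14.3) + 1/√20963 = 0.060776 + 0.006907 = 0.067683
P80 = (1/0.067683)² = 14.7748² = 218.29 µm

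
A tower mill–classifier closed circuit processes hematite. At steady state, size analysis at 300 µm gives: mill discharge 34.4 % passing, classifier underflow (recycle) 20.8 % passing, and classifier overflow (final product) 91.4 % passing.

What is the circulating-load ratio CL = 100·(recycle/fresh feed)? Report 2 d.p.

CL = 419.12 %

Two-product formula at 300 µm:
Fd + Rd = Ru + Fo ⇒ R/F = (o−d)/(d−u)
r = (91.4 − 34.4)/(34.4 − 20.8) = 57.0/13.6 = 4.1912
CL = 100·r = 419.12 %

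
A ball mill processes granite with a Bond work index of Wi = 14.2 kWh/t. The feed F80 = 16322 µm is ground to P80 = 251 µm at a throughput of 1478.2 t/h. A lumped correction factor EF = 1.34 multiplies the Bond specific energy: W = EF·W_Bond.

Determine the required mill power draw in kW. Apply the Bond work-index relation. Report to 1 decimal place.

W_Bond = 10·Wi·(1/√P₈₀ − 1/√F₈₀)
W = 10·14.2·(1/√251 − 1/√16322) = 10·14.2·(0.055292) = 7.8515 kWh/t
Corrected W = EF·W_Bond = 1.34·7.8515 = 10.5210 kWh/t
P = W·T = 10.5210·1478.2 = 15552.1 kW

P = 15552.1 kW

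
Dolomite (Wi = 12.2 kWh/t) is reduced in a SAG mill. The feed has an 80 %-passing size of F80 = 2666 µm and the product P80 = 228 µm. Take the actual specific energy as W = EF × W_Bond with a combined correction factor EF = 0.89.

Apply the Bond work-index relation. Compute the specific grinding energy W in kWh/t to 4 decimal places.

W = 5.0880 kWh/t

W = 10 Wi / √P80 − 10 Wi / √F80
1/√228 = 0.066227;  1/√2666 = 0.019367
W = 10·12.2·(0.066227 − 0.019367) = 5.7168 kWh/t
Apply correction: 5.7168 × 0.89 = 5.0880 kWh/t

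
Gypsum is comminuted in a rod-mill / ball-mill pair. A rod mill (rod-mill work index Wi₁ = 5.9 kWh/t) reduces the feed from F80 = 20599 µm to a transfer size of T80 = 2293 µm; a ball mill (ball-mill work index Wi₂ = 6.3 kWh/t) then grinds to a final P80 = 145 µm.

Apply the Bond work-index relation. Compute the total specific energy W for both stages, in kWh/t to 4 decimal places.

W = 10·Wi·(P80^(-½) − F80^(-½))
Stage 1 (20599→2293 µm, Wi₁=5.9): W₁ = 10·5.9·(0.020883 − 0.006967) = 0.8210 kWh/t
Stage 2 (2293→145 µm, Wi₂=6.3): W₂ = 10·6.3·(0.083045 − 0.020883) = 3.9162 kWh/t
W = W₁ + W₂ = 0.8210 + 3.9162 = 4.7372 kWh/t

W = 4.7372 kWh/t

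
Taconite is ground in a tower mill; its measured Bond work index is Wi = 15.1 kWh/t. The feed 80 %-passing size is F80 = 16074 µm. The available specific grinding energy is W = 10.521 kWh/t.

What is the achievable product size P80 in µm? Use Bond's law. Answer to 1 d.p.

P80 = 166.2 µm

W = 10·Wi·[P80^(−½) − F80^(−½)]
⇒ 1/√P80 = W/(10 Wi) + 1/√F80
  = 10.5210/(10·15.1) + 1/√16074 = 0.069675 + 0.007887 = 0.077563
P80 = (1/0.077563)² = 12.8927² = 166.22 µm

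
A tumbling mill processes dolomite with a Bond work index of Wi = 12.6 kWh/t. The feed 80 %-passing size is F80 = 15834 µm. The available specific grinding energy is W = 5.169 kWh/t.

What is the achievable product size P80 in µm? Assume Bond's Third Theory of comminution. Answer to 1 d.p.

P80 = 417.0 µm

W = 10 Wi / √P80 − 10 Wi / √F80
P80^(−½) = W/(10 Wi) + F80^(−½)
  = 5.1690/(10·12.6) + 1/√15834 = 0.041024 + 0.007947 = 0.048971
P80 = (1/0.048971)² = 20.4203² = 416.99 µm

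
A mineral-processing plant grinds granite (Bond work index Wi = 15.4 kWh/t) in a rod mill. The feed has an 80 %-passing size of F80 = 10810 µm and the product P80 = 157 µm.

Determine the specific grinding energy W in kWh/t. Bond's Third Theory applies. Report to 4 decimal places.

W = 10·Wi·[P80^(−½) − F80^(−½)]
1/√157 = 0.079809;  1/√10810 = 0.009618
W = 10·15.4·(0.079809 − 0.009618) = 10.8094 kWh/t

W = 10.8094 kWh/t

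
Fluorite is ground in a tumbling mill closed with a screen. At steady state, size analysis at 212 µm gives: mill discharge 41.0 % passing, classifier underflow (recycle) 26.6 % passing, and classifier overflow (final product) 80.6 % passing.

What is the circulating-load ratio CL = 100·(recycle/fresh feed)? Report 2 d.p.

Balance %-passing 212 µm (r = R/F):
r = (o − d)/(d − u)
r = (80.6 − 41.0)/(41.0 − 26.6) = 39.6/14.4 = 2.7500
CL = 100·r = 275.00 %

CL = 275.00 %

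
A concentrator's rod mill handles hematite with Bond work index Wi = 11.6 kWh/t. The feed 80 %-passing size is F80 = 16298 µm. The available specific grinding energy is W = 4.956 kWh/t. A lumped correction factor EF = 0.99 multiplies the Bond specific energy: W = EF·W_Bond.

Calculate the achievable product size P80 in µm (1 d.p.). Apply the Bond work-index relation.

P80 = 384.6 µm

Bond: W = 10·Wi·(1/√P80 − 1/√F80)
W_Bond = W / EF = 4.956 / 0.99 = 5.0061 kWh/t
⇒ 1/√P80 = W_Bond/(10·Wi) + 1/√F80
  = 5.0061/(10·11.6) + 1/√16298 = 0.043156 + 0.007833 = 0.050989
P80 = (1/0.050989)² = 19.6122² = 384.64 µm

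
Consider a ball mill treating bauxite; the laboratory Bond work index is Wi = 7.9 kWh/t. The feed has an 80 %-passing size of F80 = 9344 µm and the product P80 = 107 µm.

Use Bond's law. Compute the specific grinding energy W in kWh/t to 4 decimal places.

W = 6.8200 kWh/t

Bond: W = 10·Wi·(1/√P80 − 1/√F80)
1/√107 = 0.096674;  1/√9344 = 0.010345
W = 10·7.9·(0.096674 − 0.010345) = 6.8200 kWh/t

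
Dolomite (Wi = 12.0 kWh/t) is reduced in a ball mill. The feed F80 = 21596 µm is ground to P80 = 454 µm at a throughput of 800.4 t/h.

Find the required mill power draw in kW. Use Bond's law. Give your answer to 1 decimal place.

P = 3854.2 kW

W = 10·Wi·(P80^(-½) − F80^(-½))
W = 10·12.0·(1/√454 − 1/√21596) = 10·12.0·(0.040128) = 4.8153 kWh/t
Mill draw = 4.8153 × 800.4 = 3854.2 kW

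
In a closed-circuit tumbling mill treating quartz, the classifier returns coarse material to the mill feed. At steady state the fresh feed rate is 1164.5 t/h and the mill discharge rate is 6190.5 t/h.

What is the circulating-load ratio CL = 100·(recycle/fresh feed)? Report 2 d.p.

CL = 431.60 %

Steady state: M = F + R.
R = M − F = 6190.5 − 1164.5 = 5026.0 t/h
CL = 100·R/F = 100·5026.0/1164.5 = 431.60 %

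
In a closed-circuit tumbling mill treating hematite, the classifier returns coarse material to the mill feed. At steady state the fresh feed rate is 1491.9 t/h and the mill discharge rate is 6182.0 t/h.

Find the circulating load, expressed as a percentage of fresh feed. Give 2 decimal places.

Discharge = new feed + return, hence
R = M − F = 6182.0 − 1491.9 = 4690.1 t/h
CL = 100·R/F = 100·4690.1/1491.9 = 314.37 %

CL = 314.37 %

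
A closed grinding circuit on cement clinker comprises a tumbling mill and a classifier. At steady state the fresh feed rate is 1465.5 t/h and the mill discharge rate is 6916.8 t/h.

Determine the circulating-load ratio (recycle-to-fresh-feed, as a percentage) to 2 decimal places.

CL = 371.98 %

Mill node: discharge = fresh + recycle.
R = M − F = 6916.8 − 1465.5 = 5451.3 t/h
CL = 100·R/F = 100·5451.3/1465.5 = 371.98 %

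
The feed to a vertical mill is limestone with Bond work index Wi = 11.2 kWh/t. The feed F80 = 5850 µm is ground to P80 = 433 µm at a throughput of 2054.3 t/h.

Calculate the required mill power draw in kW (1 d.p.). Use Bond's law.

P = 8048.8 kW

W = 10 Wi (P80^-0.5 − F80^-0.5)
W = 10·11.2·(1/√433 − 1/√5850) = 10·11.2·(0.034983) = 3.9180 kWh/t
P_mill = W·ṁ = 3.9180·2054.3 = 8048.8 kW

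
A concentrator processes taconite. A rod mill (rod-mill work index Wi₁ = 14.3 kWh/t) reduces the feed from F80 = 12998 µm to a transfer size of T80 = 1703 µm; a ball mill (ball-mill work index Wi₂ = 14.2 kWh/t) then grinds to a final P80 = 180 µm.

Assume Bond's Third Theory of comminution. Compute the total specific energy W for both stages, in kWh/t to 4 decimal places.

W = 9.3540 kWh/t

Bond: W = 10·Wi·(1/√P80 − 1/√F80)
Stage 1 (12998→1703 µm, Wi₁=14.3): W₁ = 10·14.3·(0.024232 − 0.008771) = 2.2109 kWh/t
Stage 2 (1703→180 µm, Wi₂=14.2): W₂ = 10·14.2·(0.074536 − 0.024232) = 7.1431 kWh/t
W = W₁ + W₂ = 2.2109 + 7.1431 = 9.3540 kWh/t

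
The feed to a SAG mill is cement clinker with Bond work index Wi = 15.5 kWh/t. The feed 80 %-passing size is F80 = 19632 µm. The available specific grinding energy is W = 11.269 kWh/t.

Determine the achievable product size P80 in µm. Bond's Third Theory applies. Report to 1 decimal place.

P80 = 156.9 µm

Bond:  W = 10 Wi (1/√P − 1/√F)
1/√P80 = 1/√F80 + W/(10·Wi)
  = 11.2690/(10·15.5) + 1/√19632 = 0.072703 + 0.007137 = 0.079840
P80 = (1/0.079840)² = 12.5250² = 156.88 µm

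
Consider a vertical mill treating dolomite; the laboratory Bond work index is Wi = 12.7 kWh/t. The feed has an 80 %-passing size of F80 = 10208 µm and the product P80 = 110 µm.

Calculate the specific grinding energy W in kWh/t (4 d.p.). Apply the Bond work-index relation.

W = 10.8520 kWh/t

W = 10 Wi (P80^-0.5 − F80^-0.5)
1/√110 = 0.095346;  1/√10208 = 0.009898
W = 10·12.7·(0.095346 − 0.009898) = 10.8520 kWh/t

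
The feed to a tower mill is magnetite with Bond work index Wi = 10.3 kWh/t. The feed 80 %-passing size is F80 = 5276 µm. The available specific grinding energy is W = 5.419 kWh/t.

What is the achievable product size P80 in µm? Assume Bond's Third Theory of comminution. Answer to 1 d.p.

W = 10·Wi·[P80^(−½) − F80^(−½)]
P80^(−½) = W/(10 Wi) + F80^(−½)
  = 5.4190/(10·10.3) + 1/√5276 = 0.052612 + 0.013767 = 0.066379
P80 = (1/0.066379)² = 15.0650² = 226.95 µm

P80 = 227.0 µm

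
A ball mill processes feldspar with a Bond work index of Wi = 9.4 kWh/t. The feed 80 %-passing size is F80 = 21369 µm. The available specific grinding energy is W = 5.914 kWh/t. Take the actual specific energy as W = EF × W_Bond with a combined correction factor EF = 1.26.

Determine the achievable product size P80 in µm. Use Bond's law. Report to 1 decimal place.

W_Bond = 10·Wi·(1/√P₈₀ − 1/√F₈₀)
W_Bond = W / EF = 5.914 / 1.26 = 4.6937 kWh/t
⇒ 1/√P80 = W_Bond/(10 Wi) + 1/√F80
  = 4.6937/(10·9.4) + 1/√21369 = 0.049932 + 0.006841 = 0.056773
P80 = (1/0.056773)² = 17.6139² = 310.25 µm

P80 = 310.3 µm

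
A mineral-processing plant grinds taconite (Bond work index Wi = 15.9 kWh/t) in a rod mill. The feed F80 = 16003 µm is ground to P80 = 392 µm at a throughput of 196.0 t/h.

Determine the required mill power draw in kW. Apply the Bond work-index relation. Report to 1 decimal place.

W = 10 Wi (P80^-0.5 − F80^-0.5)
W = 10·15.9·(1/√392 − 1/√16003) = 10·15.9·(0.042603) = 6.7738 kWh/t
Power = W × throughput = 6.7738 kWh/t × 196.0 t/h = 1327.7 kW

P = 1327.7 kW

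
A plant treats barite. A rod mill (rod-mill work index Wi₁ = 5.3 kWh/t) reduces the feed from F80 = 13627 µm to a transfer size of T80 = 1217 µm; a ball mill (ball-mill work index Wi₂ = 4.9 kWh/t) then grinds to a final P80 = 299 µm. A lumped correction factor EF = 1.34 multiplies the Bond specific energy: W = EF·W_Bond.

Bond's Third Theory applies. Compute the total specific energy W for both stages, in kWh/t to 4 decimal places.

W = 3.3425 kWh/t

Bond: W = 10·Wi·(1/√P80 − 1/√F80)
Stage 1 (13627→1217 µm, Wi₁=5.3): W₁ = 10·5.3·(0.028665 − 0.008566) = 1.0652 kWh/t
Stage 2 (1217→299 µm, Wi₂=4.9): W₂ = 10·4.9·(0.057831 − 0.028665) = 1.4291 kWh/t
W = W₁ + W₂ = 1.0652 + 1.4291 = 2.4944 kWh/t
W_actual = 1.34 × 2.4944 = 3.3425 kWh/t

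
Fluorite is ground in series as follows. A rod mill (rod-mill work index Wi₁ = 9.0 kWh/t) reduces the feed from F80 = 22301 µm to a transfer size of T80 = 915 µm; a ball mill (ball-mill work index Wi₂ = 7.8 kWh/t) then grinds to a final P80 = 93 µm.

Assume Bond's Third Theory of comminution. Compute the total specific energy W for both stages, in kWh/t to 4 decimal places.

W = 10·Wi·[P80^(−½) − F80^(−½)]
Stage 1 (22301→915 µm, Wi₁=9.0): W₁ = 10·9.0·(0.033059 − 0.006696) = 2.3726 kWh/t
Stage 2 (915→93 µm, Wi₂=7.8): W₂ = 10·7.8·(0.103695 − 0.033059) = 5.5096 kWh/t
W = W₁ + W₂ = 2.3726 + 5.5096 = 7.8823 kWh/t

W = 7.8823 kWh/t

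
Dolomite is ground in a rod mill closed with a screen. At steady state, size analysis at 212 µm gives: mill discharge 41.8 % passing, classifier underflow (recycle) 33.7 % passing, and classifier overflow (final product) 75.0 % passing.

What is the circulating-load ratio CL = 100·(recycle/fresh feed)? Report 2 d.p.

Two-product formula at 212 µm:
r = (o − d)/(d − u)
r = (75.0 − 41.8)/(41.8 − 33.7) = 33.2/8.1 = 4.0988
CL = 100·r = 409.88 %

CL = 409.88 %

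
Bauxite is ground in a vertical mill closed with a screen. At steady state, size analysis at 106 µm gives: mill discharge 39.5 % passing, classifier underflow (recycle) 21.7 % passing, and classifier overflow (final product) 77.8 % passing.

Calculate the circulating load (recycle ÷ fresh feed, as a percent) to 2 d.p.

Mass balance on the −106 µm fraction:
(1+r)·d = r·u + o ⇒ r = (o−d)/(d−u)
r = (77.8 − 39.5)/(39.5 − 21.7) = 38.3/17.8 = 2.1517
CL = 100·r = 215.17 %

CL = 215.17 %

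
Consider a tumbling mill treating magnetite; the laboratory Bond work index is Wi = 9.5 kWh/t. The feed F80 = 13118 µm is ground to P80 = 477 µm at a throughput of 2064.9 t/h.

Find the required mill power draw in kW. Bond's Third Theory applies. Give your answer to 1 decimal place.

Bond: W = 10·Wi·(1/√P80 − 1/√F80)
W = 10·9.5·(1/√477 − 1/√13118) = 10·9.5·(0.037056) = 3.5203 kWh/t
Power = W × throughput = 3.5203 kWh/t × 2064.9 t/h = 7269.1 kW

P = 7269.1 kW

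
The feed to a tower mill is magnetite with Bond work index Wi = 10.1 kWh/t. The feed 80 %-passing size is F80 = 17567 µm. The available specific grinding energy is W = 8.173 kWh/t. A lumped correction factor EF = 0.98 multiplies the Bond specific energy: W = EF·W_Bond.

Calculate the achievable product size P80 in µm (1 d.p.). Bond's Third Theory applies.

Bond: W = 10·Wi·(1/√P80 − 1/√F80)
W_Bond = W / EF = 8.173 / 0.98 = 8.3398 kWh/t
⇒ 1/√P80 = W_Bond/(10·Wi) + 1/√F80
  = 8.3398/(10·10.1) + 1/√17567 = 0.082572 + 0.007545 = 0.090117
P80 = (1/0.090117)² = 11.0967² = 123.14 µm

P80 = 123.1 µm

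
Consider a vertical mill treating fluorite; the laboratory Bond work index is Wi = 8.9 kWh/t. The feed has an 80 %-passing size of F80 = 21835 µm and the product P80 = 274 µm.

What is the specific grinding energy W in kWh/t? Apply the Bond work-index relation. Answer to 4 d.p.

W = 4.7744 kWh/t

Bond: W = 10·Wi·(1/√P80 − 1/√F80)
1/√274 = 0.060412;  1/√21835 = 0.006767
W = 10·8.9·(0.060412 − 0.006767) = 4.7744 kWh/t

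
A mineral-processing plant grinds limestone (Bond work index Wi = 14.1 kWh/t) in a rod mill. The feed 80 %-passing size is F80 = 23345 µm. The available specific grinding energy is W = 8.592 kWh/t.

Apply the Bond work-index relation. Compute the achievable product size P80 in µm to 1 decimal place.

P80 = 219.6 µm

Bond: W = 10·Wi·(1/√P80 − 1/√F80)
P80^(−½) = W/(10 Wi) + F80^(−½)
  = 8.5920/(10·14.1) + 1/√23345 = 0.060936 + 0.006545 = 0.067481
P80 = (1/0.067481)² = 14.8190² = 219.60 µm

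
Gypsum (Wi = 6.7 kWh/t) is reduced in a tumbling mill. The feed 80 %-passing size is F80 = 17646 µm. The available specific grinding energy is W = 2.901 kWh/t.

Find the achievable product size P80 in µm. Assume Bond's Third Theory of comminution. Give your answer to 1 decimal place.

W = 10 Wi (P80^-0.5 − F80^-0.5)
1/√P80 = 1/√F80 + W/(10·Wi)
  = 2.9010/(10·6.7) + 1/√17646 = 0.043299 + 0.007528 = 0.050826
P80 = (1/0.050826)² = 19.6748² = 387.10 µm

P80 = 387.1 µm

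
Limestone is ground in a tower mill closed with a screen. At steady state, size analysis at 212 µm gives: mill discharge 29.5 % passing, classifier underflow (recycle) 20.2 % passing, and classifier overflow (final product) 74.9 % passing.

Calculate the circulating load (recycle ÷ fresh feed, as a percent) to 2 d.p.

CL = 488.17 %

Two-product formula at 212 µm:
d + r·d = r·u + o → r(d−u) = o−d
r = (74.9 − 29.5)/(29.5 − 20.2) = 45.4/9.3 = 4.8817
CL = 100·r = 488.17 %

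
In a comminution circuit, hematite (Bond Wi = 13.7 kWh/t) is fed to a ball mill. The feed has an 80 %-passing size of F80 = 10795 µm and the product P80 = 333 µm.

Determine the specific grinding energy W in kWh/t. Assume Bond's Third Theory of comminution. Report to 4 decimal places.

W = 6.1890 kWh/t

W = 10·Wi·(P80^(-½) − F80^(-½))
1/√333 = 0.054800;  1/√10795 = 0.009625
W = 10·13.7·(0.054800 − 0.009625) = 6.1890 kWh/t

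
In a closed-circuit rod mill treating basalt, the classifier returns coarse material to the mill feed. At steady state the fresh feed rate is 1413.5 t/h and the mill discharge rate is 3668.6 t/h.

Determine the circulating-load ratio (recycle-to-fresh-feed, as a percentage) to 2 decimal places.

CL = 159.54 %

M = F + R at steady state, so:
R = M − F = 3668.6 − 1413.5 = 2255.1 t/h
CL = 100·R/F = 100·2255.1/1413.5 = 159.54 %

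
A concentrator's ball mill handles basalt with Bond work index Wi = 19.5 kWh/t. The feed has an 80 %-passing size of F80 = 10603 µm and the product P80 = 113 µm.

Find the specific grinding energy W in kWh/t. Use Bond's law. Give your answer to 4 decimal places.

W = 16.4503 kWh/t

W = 10 Wi / √P80 − 10 Wi / √F80
1/√113 = 0.094072;  1/√10603 = 0.009711
W = 10·19.5·(0.094072 − 0.009711) = 16.4503 kWh/t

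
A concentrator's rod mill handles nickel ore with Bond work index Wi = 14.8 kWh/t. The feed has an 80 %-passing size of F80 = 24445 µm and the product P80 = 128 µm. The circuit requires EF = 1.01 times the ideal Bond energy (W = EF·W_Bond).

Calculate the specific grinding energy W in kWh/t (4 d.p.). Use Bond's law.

W = 12.2562 kWh/t

W = 10 Wi / √P80 − 10 Wi / √F80
1/√128 = 0.088388;  1/√24445 = 0.006396
W = 10·14.8·(0.088388 − 0.006396) = 12.1349 kWh/t
Apply correction: 12.1349 × 1.01 = 12.2562 kWh/t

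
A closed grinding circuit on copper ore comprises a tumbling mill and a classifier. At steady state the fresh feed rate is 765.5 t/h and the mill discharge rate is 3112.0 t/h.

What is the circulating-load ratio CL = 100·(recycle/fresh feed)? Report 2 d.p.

CL = 306.53 %

Discharge = new feed + return, hence
R = M − F = 3112.0 − 765.5 = 2346.5 t/h
CL = 100·R/F = 100·2346.5/765.5 = 306.53 %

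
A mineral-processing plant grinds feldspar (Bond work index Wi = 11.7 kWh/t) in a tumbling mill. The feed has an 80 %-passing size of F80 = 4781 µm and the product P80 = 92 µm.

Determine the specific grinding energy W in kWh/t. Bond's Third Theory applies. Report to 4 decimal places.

W = 10.5060 kWh/t

W = 10 Wi (P80^-0.5 − F80^-0.5)
1/√92 = 0.104257;  1/√4781 = 0.014462
W = 10·11.7·(0.104257 − 0.014462) = 10.5060 kWh/t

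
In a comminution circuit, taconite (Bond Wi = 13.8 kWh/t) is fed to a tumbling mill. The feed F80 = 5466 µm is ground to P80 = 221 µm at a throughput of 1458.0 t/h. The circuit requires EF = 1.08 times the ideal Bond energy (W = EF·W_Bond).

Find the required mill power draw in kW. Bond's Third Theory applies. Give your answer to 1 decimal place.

W = 10 Wi / √P80 − 10 Wi / √F80
W = 10·13.8·(1/√221 − 1/√5466) = 10·13.8·(0.053741) = 7.4163 kWh/t
Apply correction: 7.4163 × 1.08 = 8.0096 kWh/t
Mill draw = 8.0096 × 1458.0 = 11678.0 kW

P = 11678.0 kW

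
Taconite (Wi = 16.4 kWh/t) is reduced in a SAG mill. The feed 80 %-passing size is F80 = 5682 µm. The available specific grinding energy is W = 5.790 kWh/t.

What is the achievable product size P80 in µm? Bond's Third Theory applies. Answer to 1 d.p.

P80 = 423.9 µm

Bond: W = 10·Wi·(1/√P80 − 1/√F80)
P80^(−½) = W/(10 Wi) + F80^(−½)
  = 5.7900/(10·16.4) + 1/√5682 = 0.035305 + 0.013266 = 0.048571
P80 = (1/0.048571)² = 20.5883² = 423.88 µm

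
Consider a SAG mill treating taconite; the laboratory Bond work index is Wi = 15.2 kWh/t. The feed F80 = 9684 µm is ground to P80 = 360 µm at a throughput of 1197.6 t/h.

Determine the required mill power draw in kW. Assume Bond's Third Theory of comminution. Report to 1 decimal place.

Bond: W = 10·Wi·(1/√P80 − 1/√F80)
W = 10·15.2·(1/√360 − 1/√9684) = 10·15.2·(0.042543) = 6.4665 kWh/t
P_mill = W·ṁ = 6.4665·1197.6 = 7744.3 kW

P = 7744.3 kW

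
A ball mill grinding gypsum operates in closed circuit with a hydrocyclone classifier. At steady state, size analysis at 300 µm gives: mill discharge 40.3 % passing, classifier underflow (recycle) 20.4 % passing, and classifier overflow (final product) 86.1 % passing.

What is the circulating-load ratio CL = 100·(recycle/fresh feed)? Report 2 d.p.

CL = 230.15 %

Balance %-passing 300 µm (r = R/F):
d + r·d = r·u + o → r(d−u) = o−d
r = (86.1 − 40.3)/(40.3 − 20.4) = 45.8/19.9 = 2.3015
CL = 100·r = 230.15 %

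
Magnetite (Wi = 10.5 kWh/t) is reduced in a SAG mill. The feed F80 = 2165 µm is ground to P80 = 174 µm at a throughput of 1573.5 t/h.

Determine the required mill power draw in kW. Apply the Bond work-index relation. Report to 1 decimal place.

Bond: W = 10·Wi·(1/√P80 − 1/√F80)
W = 10·10.5·(1/√174 − 1/√2165) = 10·10.5·(0.054318) = 5.7034 kWh/t
P_mill = W·ṁ = 5.7034·1573.5 = 8974.3 kW

P = 8974.3 kW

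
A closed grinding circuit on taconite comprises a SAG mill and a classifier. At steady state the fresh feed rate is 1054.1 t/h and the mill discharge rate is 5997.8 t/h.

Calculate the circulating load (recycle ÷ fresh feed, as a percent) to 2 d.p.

M = F + R at steady state, so:
R = M − F = 5997.8 − 1054.1 = 4943.7 t/h
CL = 100·R/F = 100·4943.7/1054.1 = 469.00 %

CL = 469.00 %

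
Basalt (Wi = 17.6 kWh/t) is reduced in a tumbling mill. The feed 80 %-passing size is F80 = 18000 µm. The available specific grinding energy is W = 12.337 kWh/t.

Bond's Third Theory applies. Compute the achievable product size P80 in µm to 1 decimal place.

P80 = 166.3 µm

W_Bond = 10·Wi·(1/√P₈₀ − 1/√F₈₀)
⇒ 1/√P80 = W/(10 Wi) + 1/√F80
  = 12.3370/(10·17.6) + 1/√18000 = 0.070097 + 0.007454 = 0.077550
P80 = (1/0.077550)² = 12.8949² = 166.28 µm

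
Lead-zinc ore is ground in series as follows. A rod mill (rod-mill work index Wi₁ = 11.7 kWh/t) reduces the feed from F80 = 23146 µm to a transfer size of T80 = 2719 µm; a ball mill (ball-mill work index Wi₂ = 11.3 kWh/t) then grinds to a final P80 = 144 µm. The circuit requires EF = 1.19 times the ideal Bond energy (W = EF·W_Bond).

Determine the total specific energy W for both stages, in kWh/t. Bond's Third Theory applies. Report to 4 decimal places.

Bond: W = 10·Wi·(1/√P80 − 1/√F80)
Stage 1 (23146→2719 µm, Wi₁=11.7): W₁ = 10·11.7·(0.019178 − 0.006573) = 1.4747 kWh/t
Stage 2 (2719→144 µm, Wi₂=11.3): W₂ = 10·11.3·(0.083333 − 0.019178) = 7.2496 kWh/t
W = W₁ + W₂ = 1.4747 + 7.2496 = 8.7243 kWh/t
With EF = 1.19: W = 8.7243·1.19 = 10.3820 kWh/t

W = 10.3820 kWh/t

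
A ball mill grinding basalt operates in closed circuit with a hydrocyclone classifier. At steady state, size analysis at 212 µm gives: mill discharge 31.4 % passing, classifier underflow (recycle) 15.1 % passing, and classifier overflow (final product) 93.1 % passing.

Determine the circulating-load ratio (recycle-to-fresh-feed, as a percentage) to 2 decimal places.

CL = 378.53 %

Two-product formula at 212 µm:
r = (o − d)/(d − u)
r = (93.1 − 31.4)/(31.4 − 15.1) = 61.7/16.3 = 3.7853
CL = 100·r = 378.53 %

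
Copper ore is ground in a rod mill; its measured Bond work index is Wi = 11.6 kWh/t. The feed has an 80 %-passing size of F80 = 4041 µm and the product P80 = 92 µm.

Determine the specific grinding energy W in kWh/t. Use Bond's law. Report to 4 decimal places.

W = 10 Wi (P80^-0.5 − F80^-0.5)
1/√92 = 0.104257;  1/√4041 = 0.015731
W = 10·11.6·(0.104257 − 0.015731) = 10.2690 kWh/t

W = 10.2690 kWh/t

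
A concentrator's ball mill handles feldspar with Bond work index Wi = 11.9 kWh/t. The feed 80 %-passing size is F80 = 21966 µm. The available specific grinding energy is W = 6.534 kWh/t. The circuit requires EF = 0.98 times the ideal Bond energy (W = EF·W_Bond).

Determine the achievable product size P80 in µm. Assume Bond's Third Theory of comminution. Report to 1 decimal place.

W = 10 Wi / √P80 − 10 Wi / √F80
W_Bond = W / EF = 6.534 / 0.98 = 6.6673 kWh/t
P80^-0.5 = F80^-0.5 + W_Bond/(10 Wi)
  = 6.6673/(10·11.9) + 1/√21966 = 0.056028 + 0.006747 = 0.062775
P80 = (1/0.062775)² = 15.9298² = 253.76 µm

P80 = 253.8 µm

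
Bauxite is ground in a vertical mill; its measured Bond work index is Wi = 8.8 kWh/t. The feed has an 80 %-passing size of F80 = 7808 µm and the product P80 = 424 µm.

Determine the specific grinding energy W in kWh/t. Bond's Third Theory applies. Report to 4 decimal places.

W_Bond = 10·Wi·(1/√P₈₀ − 1/√F₈₀)
1/√424 = 0.048564;  1/√7808 = 0.011317
W = 10·8.8·(0.048564 − 0.011317) = 3.2778 kWh/t

W = 3.2778 kWh/t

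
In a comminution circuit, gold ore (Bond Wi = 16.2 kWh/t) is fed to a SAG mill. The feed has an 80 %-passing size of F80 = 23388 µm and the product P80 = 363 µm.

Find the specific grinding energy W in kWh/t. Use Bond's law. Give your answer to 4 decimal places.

W = 7.4435 kWh/t

Bond:  W = 10 Wi (1/√P − 1/√F)
1/√363 = 0.052486;  1/√23388 = 0.006539
W = 10·16.2·(0.052486 − 0.006539) = 7.4435 kWh/t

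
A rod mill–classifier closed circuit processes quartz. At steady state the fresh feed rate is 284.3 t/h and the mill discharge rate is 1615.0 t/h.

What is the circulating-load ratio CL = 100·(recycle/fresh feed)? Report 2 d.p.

Mill node: discharge = fresh + recycle.
R = M − F = 1615.0 − 284.3 = 1330.7 t/h
CL = 100·R/F = 100·1330.7/284.3 = 468.06 %

CL = 468.06 %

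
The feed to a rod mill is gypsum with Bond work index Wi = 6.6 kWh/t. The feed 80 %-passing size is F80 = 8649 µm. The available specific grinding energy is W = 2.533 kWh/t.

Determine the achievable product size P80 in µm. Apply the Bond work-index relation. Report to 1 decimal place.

Bond: W = 10·Wi·(1/√P80 − 1/√F80)
P80^-0.5 = F80^-0.5 + W/(10 Wi)
  = 2.5330/(10·6.6) + 1/√8649 = 0.038379 + 0.010753 = 0.049131
P80 = (1/0.049131)² = 20.3536² = 414.27 µm

P80 = 414.3 µm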